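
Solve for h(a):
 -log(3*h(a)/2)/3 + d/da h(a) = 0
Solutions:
 3*Integral(1/(-log(_y) - log(3) + log(2)), (_y, h(a))) = C1 - a


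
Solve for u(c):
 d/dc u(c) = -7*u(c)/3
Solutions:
 u(c) = C1*exp(-7*c/3)


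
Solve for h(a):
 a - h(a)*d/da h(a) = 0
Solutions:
 h(a) = -sqrt(C1 + a^2)
 h(a) = sqrt(C1 + a^2)


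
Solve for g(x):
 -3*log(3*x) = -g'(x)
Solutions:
 g(x) = C1 + 3*x*log(x) - 3*x + x*log(27)


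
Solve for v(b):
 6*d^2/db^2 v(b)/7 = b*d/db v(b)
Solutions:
 v(b) = C1 + C2*erfi(sqrt(21)*b/6)


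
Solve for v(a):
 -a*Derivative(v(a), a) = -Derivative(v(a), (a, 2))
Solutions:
 v(a) = C1 + C2*erfi(sqrt(2)*a/2)


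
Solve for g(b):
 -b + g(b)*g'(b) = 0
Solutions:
 g(b) = -sqrt(C1 + b^2)
 g(b) = sqrt(C1 + b^2)


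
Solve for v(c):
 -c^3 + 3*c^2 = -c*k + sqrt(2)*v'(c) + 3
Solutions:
 v(c) = C1 - sqrt(2)*c^4/8 + sqrt(2)*c^3/2 + sqrt(2)*c^2*k/4 - 3*sqrt(2)*c/2


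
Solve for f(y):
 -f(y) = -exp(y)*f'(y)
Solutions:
 f(y) = C1*exp(-exp(-y))


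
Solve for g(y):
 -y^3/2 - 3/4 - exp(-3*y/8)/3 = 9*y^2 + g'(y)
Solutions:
 g(y) = C1 - y^4/8 - 3*y^3 - 3*y/4 + 8*exp(-3*y/8)/9


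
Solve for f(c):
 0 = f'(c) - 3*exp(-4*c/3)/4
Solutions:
 f(c) = C1 - 9*exp(-4*c/3)/16


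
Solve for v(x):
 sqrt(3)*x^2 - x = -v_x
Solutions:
 v(x) = C1 - sqrt(3)*x^3/3 + x^2/2


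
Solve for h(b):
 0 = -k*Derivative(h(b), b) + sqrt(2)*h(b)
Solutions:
 h(b) = C1*exp(sqrt(2)*b/k)


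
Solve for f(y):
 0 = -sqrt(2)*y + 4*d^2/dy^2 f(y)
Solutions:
 f(y) = C1 + C2*y + sqrt(2)*y^3/24


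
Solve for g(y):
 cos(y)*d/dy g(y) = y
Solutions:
 g(y) = C1 + Integral(y/cos(y), y)


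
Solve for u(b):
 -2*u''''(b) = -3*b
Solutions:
 u(b) = C1 + C2*b + C3*b^2 + C4*b^3 + b^5/80


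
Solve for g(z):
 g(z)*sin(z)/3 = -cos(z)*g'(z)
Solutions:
 g(z) = C1*cos(z)^(1/3)


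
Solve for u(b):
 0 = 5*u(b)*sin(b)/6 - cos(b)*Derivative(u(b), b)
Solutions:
 u(b) = C1/cos(b)^(5/6)


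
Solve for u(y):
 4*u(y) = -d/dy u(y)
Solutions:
 u(y) = C1*exp(-4*y)


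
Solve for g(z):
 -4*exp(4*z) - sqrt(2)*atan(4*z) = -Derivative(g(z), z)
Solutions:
 g(z) = C1 + sqrt(2)*(z*atan(4*z) - log(16*z^2 + 1)/8) + exp(4*z)


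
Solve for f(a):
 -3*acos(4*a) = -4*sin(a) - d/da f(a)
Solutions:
 f(a) = C1 + 3*a*acos(4*a) - 3*sqrt(1 - 16*a^2)/4 + 4*cos(a)


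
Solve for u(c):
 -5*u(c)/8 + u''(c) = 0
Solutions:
 u(c) = C1*exp(-sqrt(10)*c/4) + C2*exp(sqrt(10)*c/4)


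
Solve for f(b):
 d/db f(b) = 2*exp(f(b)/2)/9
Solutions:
 f(b) = 2*log(-1/(C1 + 2*b)) + 2*log(18)


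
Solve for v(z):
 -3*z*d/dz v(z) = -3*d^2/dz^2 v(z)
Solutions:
 v(z) = C1 + C2*erfi(sqrt(2)*z/2)


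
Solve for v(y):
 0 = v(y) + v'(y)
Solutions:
 v(y) = C1*exp(-y)


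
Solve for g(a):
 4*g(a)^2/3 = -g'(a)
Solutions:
 g(a) = 3/(C1 + 4*a)


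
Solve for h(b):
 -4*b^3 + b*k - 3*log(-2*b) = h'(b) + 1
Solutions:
 h(b) = C1 - b^4 + b^2*k/2 - 3*b*log(-b) + b*(2 - 3*log(2))


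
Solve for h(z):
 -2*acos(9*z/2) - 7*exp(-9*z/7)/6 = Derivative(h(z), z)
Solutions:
 h(z) = C1 - 2*z*acos(9*z/2) + 2*sqrt(4 - 81*z^2)/9 + 49*exp(-9*z/7)/54


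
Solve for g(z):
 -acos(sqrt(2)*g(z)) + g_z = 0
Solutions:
 Integral(1/acos(sqrt(2)*_y), (_y, g(z))) = C1 + z


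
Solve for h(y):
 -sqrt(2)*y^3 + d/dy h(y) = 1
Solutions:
 h(y) = C1 + sqrt(2)*y^4/4 + y


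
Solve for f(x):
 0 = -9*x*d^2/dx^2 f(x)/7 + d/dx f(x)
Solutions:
 f(x) = C1 + C2*x^(16/9)


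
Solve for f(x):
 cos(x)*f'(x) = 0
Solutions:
 f(x) = C1


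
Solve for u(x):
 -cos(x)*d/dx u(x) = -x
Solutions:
 u(x) = C1 + Integral(x/cos(x), x)


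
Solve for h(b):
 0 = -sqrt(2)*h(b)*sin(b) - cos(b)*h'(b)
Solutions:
 h(b) = C1*cos(b)^(sqrt(2))


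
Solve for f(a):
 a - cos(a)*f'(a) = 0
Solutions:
 f(a) = C1 + Integral(a/cos(a), a)


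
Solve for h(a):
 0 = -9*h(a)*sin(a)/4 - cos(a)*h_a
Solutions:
 h(a) = C1*cos(a)^(9/4)


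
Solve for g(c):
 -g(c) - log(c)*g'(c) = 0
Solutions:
 g(c) = C1*exp(-li(c))


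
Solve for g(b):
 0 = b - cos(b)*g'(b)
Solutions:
 g(b) = C1 + Integral(b/cos(b), b)


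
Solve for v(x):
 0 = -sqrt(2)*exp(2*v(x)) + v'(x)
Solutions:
 v(x) = log(-sqrt(-1/(C1 + sqrt(2)*x))) - log(2)/2
 v(x) = log(-1/(C1 + sqrt(2)*x))/2 - log(2)/2


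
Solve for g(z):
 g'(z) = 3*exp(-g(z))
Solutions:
 g(z) = log(C1 + 3*z)


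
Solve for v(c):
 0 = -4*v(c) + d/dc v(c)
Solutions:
 v(c) = C1*exp(4*c)


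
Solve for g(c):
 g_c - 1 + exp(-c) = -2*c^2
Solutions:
 g(c) = C1 - 2*c^3/3 + c + exp(-c)


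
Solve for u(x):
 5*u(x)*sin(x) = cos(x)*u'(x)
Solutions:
 u(x) = C1/cos(x)^5


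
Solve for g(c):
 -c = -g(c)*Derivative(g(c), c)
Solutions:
 g(c) = -sqrt(C1 + c^2)
 g(c) = sqrt(C1 + c^2)


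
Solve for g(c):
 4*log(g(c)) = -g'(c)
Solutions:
 li(g(c)) = C1 - 4*c


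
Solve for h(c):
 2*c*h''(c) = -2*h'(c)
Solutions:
 h(c) = C1 + C2*log(c)


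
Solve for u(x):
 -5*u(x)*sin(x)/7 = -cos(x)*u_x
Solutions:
 u(x) = C1/cos(x)^(5/7)


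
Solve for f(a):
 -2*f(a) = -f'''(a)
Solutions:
 f(a) = C3*exp(2^(1/3)*a) + (C1*sin(2^(1/3)*sqrt(3)*a/2) + C2*cos(2^(1/3)*sqrt(3)*a/2))*exp(-2^(1/3)*a/2)


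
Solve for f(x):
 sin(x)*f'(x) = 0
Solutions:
 f(x) = C1


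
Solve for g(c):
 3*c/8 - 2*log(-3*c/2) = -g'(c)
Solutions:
 g(c) = C1 - 3*c^2/16 + 2*c*log(-c) + 2*c*(-1 - log(2) + log(3))


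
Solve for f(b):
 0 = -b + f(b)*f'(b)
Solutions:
 f(b) = -sqrt(C1 + b^2)
 f(b) = sqrt(C1 + b^2)


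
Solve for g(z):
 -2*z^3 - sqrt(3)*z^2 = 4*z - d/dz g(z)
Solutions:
 g(z) = C1 + z^4/2 + sqrt(3)*z^3/3 + 2*z^2


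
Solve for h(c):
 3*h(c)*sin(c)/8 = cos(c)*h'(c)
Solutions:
 h(c) = C1/cos(c)^(3/8)


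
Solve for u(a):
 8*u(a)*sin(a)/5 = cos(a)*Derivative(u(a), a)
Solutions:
 u(a) = C1/cos(a)^(8/5)


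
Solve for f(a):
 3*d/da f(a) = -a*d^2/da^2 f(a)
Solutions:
 f(a) = C1 + C2/a^2


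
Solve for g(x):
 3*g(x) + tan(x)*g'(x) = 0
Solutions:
 g(x) = C1/sin(x)^3


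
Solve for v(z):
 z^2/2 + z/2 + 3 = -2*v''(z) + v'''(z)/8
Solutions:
 v(z) = C1 + C2*z + C3*exp(16*z) - z^4/48 - 3*z^3/64 - 777*z^2/1024


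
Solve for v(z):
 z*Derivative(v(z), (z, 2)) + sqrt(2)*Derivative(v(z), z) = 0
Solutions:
 v(z) = C1 + C2*z^(1 - sqrt(2))


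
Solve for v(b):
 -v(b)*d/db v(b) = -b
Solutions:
 v(b) = -sqrt(C1 + b^2)
 v(b) = sqrt(C1 + b^2)


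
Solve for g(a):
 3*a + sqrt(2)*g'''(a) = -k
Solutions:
 g(a) = C1 + C2*a + C3*a^2 - sqrt(2)*a^4/16 - sqrt(2)*a^3*k/12


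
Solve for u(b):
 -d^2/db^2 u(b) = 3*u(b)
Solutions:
 u(b) = C1*sin(sqrt(3)*b) + C2*cos(sqrt(3)*b)


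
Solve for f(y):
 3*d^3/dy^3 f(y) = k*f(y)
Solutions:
 f(y) = C1*exp(3^(2/3)*k^(1/3)*y/3) + C2*exp(k^(1/3)*y*(-3^(2/3) + 3*3^(1/6)*I)/6) + C3*exp(-k^(1/3)*y*(3^(2/3) + 3*3^(1/6)*I)/6)


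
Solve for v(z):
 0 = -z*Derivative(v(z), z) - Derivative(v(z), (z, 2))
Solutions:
 v(z) = C1 + C2*erf(sqrt(2)*z/2)


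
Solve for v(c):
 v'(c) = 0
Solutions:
 v(c) = C1


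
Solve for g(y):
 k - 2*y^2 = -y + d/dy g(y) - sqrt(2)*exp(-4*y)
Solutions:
 g(y) = C1 + k*y - 2*y^3/3 + y^2/2 - sqrt(2)*exp(-4*y)/4


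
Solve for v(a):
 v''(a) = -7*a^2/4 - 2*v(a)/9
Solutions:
 v(a) = C1*sin(sqrt(2)*a/3) + C2*cos(sqrt(2)*a/3) - 63*a^2/8 + 567/8


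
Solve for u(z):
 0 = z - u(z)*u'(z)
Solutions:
 u(z) = -sqrt(C1 + z^2)
 u(z) = sqrt(C1 + z^2)


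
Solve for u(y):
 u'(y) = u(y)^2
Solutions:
 u(y) = -1/(C1 + y)


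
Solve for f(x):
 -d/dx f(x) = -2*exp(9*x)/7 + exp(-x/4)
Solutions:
 f(x) = C1 + 2*exp(9*x)/63 + 4*exp(-x/4)


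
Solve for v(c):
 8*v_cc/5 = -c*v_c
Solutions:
 v(c) = C1 + C2*erf(sqrt(5)*c/4)


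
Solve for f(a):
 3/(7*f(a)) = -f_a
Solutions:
 f(a) = -sqrt(C1 - 42*a)/7
 f(a) = sqrt(C1 - 42*a)/7


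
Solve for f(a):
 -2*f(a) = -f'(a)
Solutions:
 f(a) = C1*exp(2*a)


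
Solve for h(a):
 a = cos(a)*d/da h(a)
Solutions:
 h(a) = C1 + Integral(a/cos(a), a)


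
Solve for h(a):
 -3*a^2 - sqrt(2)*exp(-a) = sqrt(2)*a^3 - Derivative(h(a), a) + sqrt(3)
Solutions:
 h(a) = C1 + sqrt(2)*a^4/4 + a^3 + sqrt(3)*a - sqrt(2)*exp(-a)


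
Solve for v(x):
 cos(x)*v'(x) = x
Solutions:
 v(x) = C1 + Integral(x/cos(x), x)


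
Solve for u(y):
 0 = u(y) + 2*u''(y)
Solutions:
 u(y) = C1*sin(sqrt(2)*y/2) + C2*cos(sqrt(2)*y/2)


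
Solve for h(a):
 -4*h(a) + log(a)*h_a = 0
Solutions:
 h(a) = C1*exp(4*li(a))


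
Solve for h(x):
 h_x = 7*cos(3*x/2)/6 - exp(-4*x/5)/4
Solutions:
 h(x) = C1 + 7*sin(3*x/2)/9 + 5*exp(-4*x/5)/16


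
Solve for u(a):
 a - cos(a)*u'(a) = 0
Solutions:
 u(a) = C1 + Integral(a/cos(a), a)


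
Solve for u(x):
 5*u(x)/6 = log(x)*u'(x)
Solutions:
 u(x) = C1*exp(5*li(x)/6)


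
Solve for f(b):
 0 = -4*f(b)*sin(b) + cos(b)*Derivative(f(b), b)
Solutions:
 f(b) = C1/cos(b)^4


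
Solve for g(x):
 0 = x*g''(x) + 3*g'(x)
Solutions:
 g(x) = C1 + C2/x^2


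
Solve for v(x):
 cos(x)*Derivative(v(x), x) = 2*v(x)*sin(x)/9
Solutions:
 v(x) = C1/cos(x)^(2/9)


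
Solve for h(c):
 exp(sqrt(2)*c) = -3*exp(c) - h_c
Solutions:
 h(c) = C1 - 3*exp(c) - sqrt(2)*exp(sqrt(2)*c)/2


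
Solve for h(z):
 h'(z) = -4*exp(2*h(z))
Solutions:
 h(z) = log(-sqrt(-1/(C1 - 4*z))) - log(2)/2
 h(z) = log(-1/(C1 - 4*z))/2 - log(2)/2


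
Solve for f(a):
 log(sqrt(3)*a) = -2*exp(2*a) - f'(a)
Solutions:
 f(a) = C1 - a*log(a) + a*(1 - log(3)/2) - exp(2*a)


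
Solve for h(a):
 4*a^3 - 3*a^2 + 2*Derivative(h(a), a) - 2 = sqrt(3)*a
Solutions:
 h(a) = C1 - a^4/2 + a^3/2 + sqrt(3)*a^2/4 + a


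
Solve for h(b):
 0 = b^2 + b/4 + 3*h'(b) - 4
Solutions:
 h(b) = C1 - b^3/9 - b^2/24 + 4*b/3


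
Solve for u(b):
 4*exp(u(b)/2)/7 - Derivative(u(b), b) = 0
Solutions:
 u(b) = 2*log(-1/(C1 + 4*b)) + 2*log(14)


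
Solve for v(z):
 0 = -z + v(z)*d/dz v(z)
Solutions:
 v(z) = -sqrt(C1 + z^2)
 v(z) = sqrt(C1 + z^2)


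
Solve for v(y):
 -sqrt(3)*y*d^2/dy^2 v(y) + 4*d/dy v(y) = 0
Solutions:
 v(y) = C1 + C2*y^(1 + 4*sqrt(3)/3)


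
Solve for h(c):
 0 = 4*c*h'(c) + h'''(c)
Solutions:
 h(c) = C1 + Integral(C2*airyai(-2^(2/3)*c) + C3*airybi(-2^(2/3)*c), c)


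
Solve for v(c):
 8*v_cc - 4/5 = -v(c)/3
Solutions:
 v(c) = C1*sin(sqrt(6)*c/12) + C2*cos(sqrt(6)*c/12) + 12/5


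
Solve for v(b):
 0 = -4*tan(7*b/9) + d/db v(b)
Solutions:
 v(b) = C1 - 36*log(cos(7*b/9))/7


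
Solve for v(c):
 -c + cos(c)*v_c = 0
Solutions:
 v(c) = C1 + Integral(c/cos(c), c)


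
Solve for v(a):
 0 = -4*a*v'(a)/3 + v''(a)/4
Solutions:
 v(a) = C1 + C2*erfi(2*sqrt(6)*a/3)


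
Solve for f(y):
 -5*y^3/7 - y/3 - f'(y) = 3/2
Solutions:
 f(y) = C1 - 5*y^4/28 - y^2/6 - 3*y/2


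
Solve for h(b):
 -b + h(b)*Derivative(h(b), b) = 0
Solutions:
 h(b) = -sqrt(C1 + b^2)
 h(b) = sqrt(C1 + b^2)


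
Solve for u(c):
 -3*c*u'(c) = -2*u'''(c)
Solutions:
 u(c) = C1 + Integral(C2*airyai(2^(2/3)*3^(1/3)*c/2) + C3*airybi(2^(2/3)*3^(1/3)*c/2), c)


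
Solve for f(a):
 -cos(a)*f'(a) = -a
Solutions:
 f(a) = C1 + Integral(a/cos(a), a)


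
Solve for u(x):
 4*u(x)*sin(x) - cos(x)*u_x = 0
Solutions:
 u(x) = C1/cos(x)^4


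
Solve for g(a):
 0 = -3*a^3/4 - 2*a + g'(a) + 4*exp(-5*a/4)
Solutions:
 g(a) = C1 + 3*a^4/16 + a^2 + 16*exp(-5*a/4)/5


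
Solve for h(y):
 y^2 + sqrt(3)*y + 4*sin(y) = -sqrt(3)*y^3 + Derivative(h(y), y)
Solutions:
 h(y) = C1 + sqrt(3)*y^4/4 + y^3/3 + sqrt(3)*y^2/2 - 4*cos(y)


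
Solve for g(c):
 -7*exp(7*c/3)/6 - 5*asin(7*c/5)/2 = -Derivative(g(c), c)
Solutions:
 g(c) = C1 + 5*c*asin(7*c/5)/2 + 5*sqrt(25 - 49*c^2)/14 + exp(7*c/3)/2


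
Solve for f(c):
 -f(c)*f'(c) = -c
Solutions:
 f(c) = -sqrt(C1 + c^2)
 f(c) = sqrt(C1 + c^2)


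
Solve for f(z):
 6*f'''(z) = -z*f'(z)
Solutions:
 f(z) = C1 + Integral(C2*airyai(-6^(2/3)*z/6) + C3*airybi(-6^(2/3)*z/6), z)


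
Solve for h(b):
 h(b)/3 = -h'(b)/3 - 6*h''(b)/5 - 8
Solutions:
 h(b) = (C1*sin(sqrt(335)*b/36) + C2*cos(sqrt(335)*b/36))*exp(-5*b/36) - 24


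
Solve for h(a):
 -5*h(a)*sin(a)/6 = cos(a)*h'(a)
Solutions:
 h(a) = C1*cos(a)^(5/6)


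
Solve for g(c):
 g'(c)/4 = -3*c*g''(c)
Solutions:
 g(c) = C1 + C2*c^(11/12)


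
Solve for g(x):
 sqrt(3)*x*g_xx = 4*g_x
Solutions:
 g(x) = C1 + C2*x^(1 + 4*sqrt(3)/3)


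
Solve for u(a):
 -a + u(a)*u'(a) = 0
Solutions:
 u(a) = -sqrt(C1 + a^2)
 u(a) = sqrt(C1 + a^2)


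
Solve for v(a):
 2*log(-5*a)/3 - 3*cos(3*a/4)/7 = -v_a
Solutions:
 v(a) = C1 - 2*a*log(-a)/3 - 2*a*log(5)/3 + 2*a/3 + 4*sin(3*a/4)/7


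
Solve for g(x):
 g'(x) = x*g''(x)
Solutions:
 g(x) = C1 + C2*x^2


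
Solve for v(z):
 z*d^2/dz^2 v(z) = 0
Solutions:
 v(z) = C1 + C2*z


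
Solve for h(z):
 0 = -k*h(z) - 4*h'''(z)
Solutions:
 h(z) = C1*exp(2^(1/3)*z*(-k)^(1/3)/2) + C2*exp(2^(1/3)*z*(-k)^(1/3)*(-1 + sqrt(3)*I)/4) + C3*exp(-2^(1/3)*z*(-k)^(1/3)*(1 + sqrt(3)*I)/4)


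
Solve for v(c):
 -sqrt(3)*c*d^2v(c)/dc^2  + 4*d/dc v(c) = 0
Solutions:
 v(c) = C1 + C2*c^(1 + 4*sqrt(3)/3)


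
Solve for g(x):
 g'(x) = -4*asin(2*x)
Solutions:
 g(x) = C1 - 4*x*asin(2*x) - 2*sqrt(1 - 4*x^2)


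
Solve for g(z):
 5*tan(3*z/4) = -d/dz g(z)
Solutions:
 g(z) = C1 + 20*log(cos(3*z/4))/3


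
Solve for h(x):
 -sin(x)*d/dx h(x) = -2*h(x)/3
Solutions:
 h(x) = C1*(cos(x) - 1)^(1/3)/(cos(x) + 1)^(1/3)


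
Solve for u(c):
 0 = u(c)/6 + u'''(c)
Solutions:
 u(c) = C3*exp(-6^(2/3)*c/6) + (C1*sin(2^(2/3)*3^(1/6)*c/4) + C2*cos(2^(2/3)*3^(1/6)*c/4))*exp(6^(2/3)*c/12)


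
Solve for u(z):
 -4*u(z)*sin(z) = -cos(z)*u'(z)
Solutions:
 u(z) = C1/cos(z)^4


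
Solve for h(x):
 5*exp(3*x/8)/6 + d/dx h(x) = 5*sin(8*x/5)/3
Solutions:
 h(x) = C1 - 20*exp(3*x/8)/9 - 25*cos(8*x/5)/24


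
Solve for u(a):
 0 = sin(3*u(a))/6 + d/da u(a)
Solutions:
 u(a) = -acos((-C1 - exp(a))/(C1 - exp(a)))/3 + 2*pi/3
 u(a) = acos((-C1 - exp(a))/(C1 - exp(a)))/3


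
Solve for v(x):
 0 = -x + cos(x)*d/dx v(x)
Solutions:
 v(x) = C1 + Integral(x/cos(x), x)


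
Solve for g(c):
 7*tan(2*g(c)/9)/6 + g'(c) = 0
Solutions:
 g(c) = -9*asin(C1*exp(-7*c/27))/2 + 9*pi/2
 g(c) = 9*asin(C1*exp(-7*c/27))/2


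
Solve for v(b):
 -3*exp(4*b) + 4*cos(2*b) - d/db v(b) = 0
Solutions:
 v(b) = C1 - 3*exp(4*b)/4 + 2*sin(2*b)


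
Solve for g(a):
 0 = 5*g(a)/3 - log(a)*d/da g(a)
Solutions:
 g(a) = C1*exp(5*li(a)/3)


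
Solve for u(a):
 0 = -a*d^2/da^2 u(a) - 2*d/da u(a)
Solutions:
 u(a) = C1 + C2/a


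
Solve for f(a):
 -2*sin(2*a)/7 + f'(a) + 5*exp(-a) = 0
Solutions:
 f(a) = C1 - cos(2*a)/7 + 5*exp(-a)


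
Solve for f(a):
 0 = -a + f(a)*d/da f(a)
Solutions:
 f(a) = -sqrt(C1 + a^2)
 f(a) = sqrt(C1 + a^2)


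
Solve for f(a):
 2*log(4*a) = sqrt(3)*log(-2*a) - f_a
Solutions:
 f(a) = C1 - a*(2 - sqrt(3))*log(a) + a*(-4*log(2) - sqrt(3) + sqrt(3)*log(2) + 2 + sqrt(3)*I*pi)


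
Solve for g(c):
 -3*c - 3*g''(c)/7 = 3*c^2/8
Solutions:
 g(c) = C1 + C2*c - 7*c^4/96 - 7*c^3/6


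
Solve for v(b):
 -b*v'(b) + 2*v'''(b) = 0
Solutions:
 v(b) = C1 + Integral(C2*airyai(2^(2/3)*b/2) + C3*airybi(2^(2/3)*b/2), b)


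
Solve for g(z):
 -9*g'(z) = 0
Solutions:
 g(z) = C1


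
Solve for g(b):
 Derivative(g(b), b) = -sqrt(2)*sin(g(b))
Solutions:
 g(b) = -acos((-C1 - exp(2*sqrt(2)*b))/(C1 - exp(2*sqrt(2)*b))) + 2*pi
 g(b) = acos((-C1 - exp(2*sqrt(2)*b))/(C1 - exp(2*sqrt(2)*b)))


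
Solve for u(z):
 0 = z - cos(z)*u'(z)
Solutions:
 u(z) = C1 + Integral(z/cos(z), z)


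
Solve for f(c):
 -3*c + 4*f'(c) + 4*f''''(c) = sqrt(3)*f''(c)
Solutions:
 f(c) = C1 + C2*exp(c*(2^(1/3)*3^(5/6)/(sqrt(9 - sqrt(3)/16) + 3)^(1/3) + 2*6^(2/3)*(sqrt(9 - sqrt(3)/16) + 3)^(1/3))/24)*sin(2^(1/3)*c*(-2*2^(1/3)*sqrt(3)*(sqrt(729 - 81*sqrt(3)/16) + 27)^(1/3) + 9/(sqrt(729 - 81*sqrt(3)/16) + 27)^(1/3))/24) + C3*exp(c*(2^(1/3)*3^(5/6)/(sqrt(9 - sqrt(3)/16) + 3)^(1/3) + 2*6^(2/3)*(sqrt(9 - sqrt(3)/16) + 3)^(1/3))/24)*cos(2^(1/3)*c*(-2*2^(1/3)*sqrt(3)*(sqrt(729 - 81*sqrt(3)/16) + 27)^(1/3) + 9/(sqrt(729 - 81*sqrt(3)/16) + 27)^(1/3))/24) + C4*exp(-c*(2^(1/3)*3^(5/6)/(sqrt(9 - sqrt(3)/16) + 3)^(1/3) + 2*6^(2/3)*(sqrt(9 - sqrt(3)/16) + 3)^(1/3))/12) + 3*c^2/8 + 3*sqrt(3)*c/16


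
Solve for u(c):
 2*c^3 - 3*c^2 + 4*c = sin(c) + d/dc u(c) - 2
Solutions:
 u(c) = C1 + c^4/2 - c^3 + 2*c^2 + 2*c + cos(c)


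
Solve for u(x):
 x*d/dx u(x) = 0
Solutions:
 u(x) = C1


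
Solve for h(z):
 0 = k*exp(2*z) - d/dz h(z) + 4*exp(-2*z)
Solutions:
 h(z) = C1 + k*exp(2*z)/2 - 2*exp(-2*z)


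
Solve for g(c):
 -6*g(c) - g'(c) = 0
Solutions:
 g(c) = C1*exp(-6*c)


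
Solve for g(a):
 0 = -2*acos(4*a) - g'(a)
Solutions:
 g(a) = C1 - 2*a*acos(4*a) + sqrt(1 - 16*a^2)/2


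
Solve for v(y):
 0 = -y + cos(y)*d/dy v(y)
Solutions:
 v(y) = C1 + Integral(y/cos(y), y)


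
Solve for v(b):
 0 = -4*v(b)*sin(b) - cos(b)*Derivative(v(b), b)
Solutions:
 v(b) = C1*cos(b)^4


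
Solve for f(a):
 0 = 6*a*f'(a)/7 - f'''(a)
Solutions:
 f(a) = C1 + Integral(C2*airyai(6^(1/3)*7^(2/3)*a/7) + C3*airybi(6^(1/3)*7^(2/3)*a/7), a)


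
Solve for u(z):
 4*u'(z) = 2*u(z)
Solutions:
 u(z) = C1*exp(z/2)


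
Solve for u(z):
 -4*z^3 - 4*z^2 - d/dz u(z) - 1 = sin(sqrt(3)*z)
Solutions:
 u(z) = C1 - z^4 - 4*z^3/3 - z + sqrt(3)*cos(sqrt(3)*z)/3


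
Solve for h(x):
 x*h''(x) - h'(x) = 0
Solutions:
 h(x) = C1 + C2*x^2


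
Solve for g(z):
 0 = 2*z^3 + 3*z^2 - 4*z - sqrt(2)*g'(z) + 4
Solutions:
 g(z) = C1 + sqrt(2)*z^4/4 + sqrt(2)*z^3/2 - sqrt(2)*z^2 + 2*sqrt(2)*z


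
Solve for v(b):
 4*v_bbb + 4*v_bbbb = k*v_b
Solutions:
 v(b) = C1 + C2*exp(-b*((-27*k/8 + sqrt((8 - 27*k)^2/16 - 4)/2 + 1)^(1/3) + 1 + (-27*k/8 + sqrt((8 - 27*k)^2/16 - 4)/2 + 1)^(-1/3))/3) + C3*exp(b*((-27*k/8 + sqrt((8 - 27*k)^2/16 - 4)/2 + 1)^(1/3) - sqrt(3)*I*(-27*k/8 + sqrt((8 - 27*k)^2/16 - 4)/2 + 1)^(1/3) - 2 - 4/((-1 + sqrt(3)*I)*(-27*k/8 + sqrt((8 - 27*k)^2/16 - 4)/2 + 1)^(1/3)))/6) + C4*exp(b*((-27*k/8 + sqrt((8 - 27*k)^2/16 - 4)/2 + 1)^(1/3) + sqrt(3)*I*(-27*k/8 + sqrt((8 - 27*k)^2/16 - 4)/2 + 1)^(1/3) - 2 + 4/((1 + sqrt(3)*I)*(-27*k/8 + sqrt((8 - 27*k)^2/16 - 4)/2 + 1)^(1/3)))/6)


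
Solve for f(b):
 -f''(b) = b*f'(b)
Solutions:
 f(b) = C1 + C2*erf(sqrt(2)*b/2)


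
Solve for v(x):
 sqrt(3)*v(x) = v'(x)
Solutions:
 v(x) = C1*exp(sqrt(3)*x)


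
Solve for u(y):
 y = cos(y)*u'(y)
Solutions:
 u(y) = C1 + Integral(y/cos(y), y)


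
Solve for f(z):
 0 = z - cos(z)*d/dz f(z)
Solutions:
 f(z) = C1 + Integral(z/cos(z), z)


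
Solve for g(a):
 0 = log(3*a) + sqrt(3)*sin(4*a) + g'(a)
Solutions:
 g(a) = C1 - a*log(a) - a*log(3) + a + sqrt(3)*cos(4*a)/4


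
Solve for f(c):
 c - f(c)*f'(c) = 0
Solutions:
 f(c) = -sqrt(C1 + c^2)
 f(c) = sqrt(C1 + c^2)


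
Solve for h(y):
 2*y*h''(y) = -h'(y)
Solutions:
 h(y) = C1 + C2*sqrt(y)


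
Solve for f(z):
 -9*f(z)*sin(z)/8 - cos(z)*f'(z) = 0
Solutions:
 f(z) = C1*cos(z)^(9/8)


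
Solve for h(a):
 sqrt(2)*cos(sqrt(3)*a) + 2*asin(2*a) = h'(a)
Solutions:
 h(a) = C1 + 2*a*asin(2*a) + sqrt(1 - 4*a^2) + sqrt(6)*sin(sqrt(3)*a)/3


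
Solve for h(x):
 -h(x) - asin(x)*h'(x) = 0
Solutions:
 h(x) = C1*exp(-Integral(1/asin(x), x))


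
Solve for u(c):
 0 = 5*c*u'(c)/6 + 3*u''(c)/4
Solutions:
 u(c) = C1 + C2*erf(sqrt(5)*c/3)


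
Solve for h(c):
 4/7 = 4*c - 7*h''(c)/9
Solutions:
 h(c) = C1 + C2*c + 6*c^3/7 - 18*c^2/49


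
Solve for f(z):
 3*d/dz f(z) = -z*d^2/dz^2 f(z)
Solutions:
 f(z) = C1 + C2/z^2


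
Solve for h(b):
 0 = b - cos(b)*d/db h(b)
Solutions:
 h(b) = C1 + Integral(b/cos(b), b)


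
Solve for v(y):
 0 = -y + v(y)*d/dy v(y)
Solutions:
 v(y) = -sqrt(C1 + y^2)
 v(y) = sqrt(C1 + y^2)


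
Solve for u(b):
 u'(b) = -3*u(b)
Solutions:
 u(b) = C1*exp(-3*b)


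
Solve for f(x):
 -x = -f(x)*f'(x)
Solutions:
 f(x) = -sqrt(C1 + x^2)
 f(x) = sqrt(C1 + x^2)


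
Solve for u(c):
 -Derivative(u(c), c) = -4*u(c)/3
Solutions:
 u(c) = C1*exp(4*c/3)


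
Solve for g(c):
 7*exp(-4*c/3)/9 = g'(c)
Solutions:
 g(c) = C1 - 7*exp(-4*c/3)/12


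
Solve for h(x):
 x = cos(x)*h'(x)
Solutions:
 h(x) = C1 + Integral(x/cos(x), x)


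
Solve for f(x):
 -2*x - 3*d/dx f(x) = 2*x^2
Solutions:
 f(x) = C1 - 2*x^3/9 - x^2/3


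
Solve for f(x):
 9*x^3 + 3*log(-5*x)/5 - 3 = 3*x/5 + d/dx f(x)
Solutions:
 f(x) = C1 + 9*x^4/4 - 3*x^2/10 + 3*x*log(-x)/5 + 3*x*(-6 + log(5))/5


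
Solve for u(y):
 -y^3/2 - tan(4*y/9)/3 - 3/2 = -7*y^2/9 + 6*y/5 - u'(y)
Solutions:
 u(y) = C1 + y^4/8 - 7*y^3/27 + 3*y^2/5 + 3*y/2 - 3*log(cos(4*y/9))/4


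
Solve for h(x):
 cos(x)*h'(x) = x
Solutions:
 h(x) = C1 + Integral(x/cos(x), x)


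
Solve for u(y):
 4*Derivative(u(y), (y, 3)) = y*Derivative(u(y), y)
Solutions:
 u(y) = C1 + Integral(C2*airyai(2^(1/3)*y/2) + C3*airybi(2^(1/3)*y/2), y)


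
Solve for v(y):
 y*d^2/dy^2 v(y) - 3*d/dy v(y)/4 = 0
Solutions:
 v(y) = C1 + C2*y^(7/4)


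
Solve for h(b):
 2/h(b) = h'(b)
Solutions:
 h(b) = -sqrt(C1 + 4*b)
 h(b) = sqrt(C1 + 4*b)


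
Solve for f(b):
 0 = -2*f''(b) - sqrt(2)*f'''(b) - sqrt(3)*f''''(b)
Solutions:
 f(b) = C1 + C2*b + (C3*sin(sqrt(6)*b*sqrt(-1 + 4*sqrt(3))/6) + C4*cos(sqrt(6)*b*sqrt(-1 + 4*sqrt(3))/6))*exp(-sqrt(6)*b/6)


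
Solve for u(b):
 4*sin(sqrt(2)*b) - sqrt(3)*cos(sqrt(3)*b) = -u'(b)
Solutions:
 u(b) = C1 + sin(sqrt(3)*b) + 2*sqrt(2)*cos(sqrt(2)*b)


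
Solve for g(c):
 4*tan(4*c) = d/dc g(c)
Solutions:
 g(c) = C1 - log(cos(4*c))


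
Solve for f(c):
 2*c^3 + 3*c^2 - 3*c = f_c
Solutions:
 f(c) = C1 + c^4/2 + c^3 - 3*c^2/2


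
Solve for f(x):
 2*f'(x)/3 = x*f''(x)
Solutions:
 f(x) = C1 + C2*x^(5/3)


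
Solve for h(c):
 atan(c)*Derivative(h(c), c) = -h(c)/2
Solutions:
 h(c) = C1*exp(-Integral(1/atan(c), c)/2)


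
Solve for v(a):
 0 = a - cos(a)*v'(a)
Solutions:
 v(a) = C1 + Integral(a/cos(a), a)


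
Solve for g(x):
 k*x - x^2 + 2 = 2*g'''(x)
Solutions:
 g(x) = C1 + C2*x + C3*x^2 + k*x^4/48 - x^5/120 + x^3/6


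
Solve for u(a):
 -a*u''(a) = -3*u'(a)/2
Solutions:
 u(a) = C1 + C2*a^(5/2)


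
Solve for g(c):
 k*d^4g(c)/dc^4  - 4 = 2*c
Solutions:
 g(c) = C1 + C2*c + C3*c^2 + C4*c^3 + c^5/(60*k) + c^4/(6*k)


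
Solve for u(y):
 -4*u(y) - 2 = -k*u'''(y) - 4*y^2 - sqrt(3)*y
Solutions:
 u(y) = C1*exp(2^(2/3)*y*(1/k)^(1/3)) + C2*exp(2^(2/3)*y*(-1 + sqrt(3)*I)*(1/k)^(1/3)/2) + C3*exp(-2^(2/3)*y*(1 + sqrt(3)*I)*(1/k)^(1/3)/2) + y^2 + sqrt(3)*y/4 - 1/2


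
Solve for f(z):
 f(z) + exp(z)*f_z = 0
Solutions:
 f(z) = C1*exp(exp(-z))


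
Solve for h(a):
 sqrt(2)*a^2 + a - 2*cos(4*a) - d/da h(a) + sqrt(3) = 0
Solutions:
 h(a) = C1 + sqrt(2)*a^3/3 + a^2/2 + sqrt(3)*a - sin(4*a)/2


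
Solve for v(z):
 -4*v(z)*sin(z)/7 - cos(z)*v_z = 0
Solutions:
 v(z) = C1*cos(z)^(4/7)


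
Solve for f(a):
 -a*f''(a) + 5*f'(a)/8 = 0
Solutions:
 f(a) = C1 + C2*a^(13/8)


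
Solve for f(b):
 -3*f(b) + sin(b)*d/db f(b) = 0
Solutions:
 f(b) = C1*(cos(b) - 1)^(3/2)/(cos(b) + 1)^(3/2)


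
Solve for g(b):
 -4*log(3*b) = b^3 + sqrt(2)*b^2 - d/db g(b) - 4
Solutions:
 g(b) = C1 + b^4/4 + sqrt(2)*b^3/3 + 4*b*log(b) - 8*b + b*log(81)


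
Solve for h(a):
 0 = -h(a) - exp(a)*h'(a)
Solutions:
 h(a) = C1*exp(exp(-a))


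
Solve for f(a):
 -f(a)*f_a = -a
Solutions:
 f(a) = -sqrt(C1 + a^2)
 f(a) = sqrt(C1 + a^2)


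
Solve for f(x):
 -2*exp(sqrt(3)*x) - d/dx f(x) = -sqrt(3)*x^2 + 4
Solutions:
 f(x) = C1 + sqrt(3)*x^3/3 - 4*x - 2*sqrt(3)*exp(sqrt(3)*x)/3


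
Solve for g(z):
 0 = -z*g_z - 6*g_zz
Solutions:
 g(z) = C1 + C2*erf(sqrt(3)*z/6)


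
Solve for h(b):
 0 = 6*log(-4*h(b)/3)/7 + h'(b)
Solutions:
 7*Integral(1/(log(-_y) - log(3) + 2*log(2)), (_y, h(b)))/6 = C1 - b


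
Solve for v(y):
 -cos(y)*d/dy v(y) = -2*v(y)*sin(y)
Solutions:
 v(y) = C1/cos(y)^2


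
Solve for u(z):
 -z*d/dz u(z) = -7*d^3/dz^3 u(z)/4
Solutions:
 u(z) = C1 + Integral(C2*airyai(14^(2/3)*z/7) + C3*airybi(14^(2/3)*z/7), z)


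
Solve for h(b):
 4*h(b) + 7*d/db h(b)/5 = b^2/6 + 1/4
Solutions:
 h(b) = C1*exp(-20*b/7) + b^2/24 - 7*b/240 + 349/4800


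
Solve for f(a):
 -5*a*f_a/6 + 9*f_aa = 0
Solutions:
 f(a) = C1 + C2*erfi(sqrt(15)*a/18)


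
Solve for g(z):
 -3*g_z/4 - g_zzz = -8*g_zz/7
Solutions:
 g(z) = C1 + (C2*sin(sqrt(83)*z/14) + C3*cos(sqrt(83)*z/14))*exp(4*z/7)


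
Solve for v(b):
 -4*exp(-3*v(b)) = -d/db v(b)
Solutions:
 v(b) = log(C1 + 12*b)/3
 v(b) = log((-3^(1/3) - 3^(5/6)*I)*(C1 + 4*b)^(1/3)/2)
 v(b) = log((-3^(1/3) + 3^(5/6)*I)*(C1 + 4*b)^(1/3)/2)


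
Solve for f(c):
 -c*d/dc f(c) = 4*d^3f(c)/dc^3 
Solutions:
 f(c) = C1 + Integral(C2*airyai(-2^(1/3)*c/2) + C3*airybi(-2^(1/3)*c/2), c)


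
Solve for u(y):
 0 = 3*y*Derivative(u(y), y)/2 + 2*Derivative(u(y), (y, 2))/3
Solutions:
 u(y) = C1 + C2*erf(3*sqrt(2)*y/4)


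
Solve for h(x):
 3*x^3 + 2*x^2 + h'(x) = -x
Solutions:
 h(x) = C1 - 3*x^4/4 - 2*x^3/3 - x^2/2


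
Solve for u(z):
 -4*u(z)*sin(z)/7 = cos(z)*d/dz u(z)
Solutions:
 u(z) = C1*cos(z)^(4/7)


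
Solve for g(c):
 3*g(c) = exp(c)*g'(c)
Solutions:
 g(c) = C1*exp(-3*exp(-c))


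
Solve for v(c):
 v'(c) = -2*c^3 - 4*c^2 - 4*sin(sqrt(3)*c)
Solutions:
 v(c) = C1 - c^4/2 - 4*c^3/3 + 4*sqrt(3)*cos(sqrt(3)*c)/3


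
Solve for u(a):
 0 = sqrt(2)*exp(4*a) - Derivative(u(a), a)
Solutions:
 u(a) = C1 + sqrt(2)*exp(4*a)/4


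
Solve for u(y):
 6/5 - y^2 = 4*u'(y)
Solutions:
 u(y) = C1 - y^3/12 + 3*y/10


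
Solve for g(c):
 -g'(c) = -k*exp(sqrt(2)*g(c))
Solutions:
 g(c) = sqrt(2)*(2*log(-1/(C1 + c*k)) - log(2))/4


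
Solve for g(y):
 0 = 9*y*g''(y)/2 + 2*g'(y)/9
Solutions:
 g(y) = C1 + C2*y^(77/81)


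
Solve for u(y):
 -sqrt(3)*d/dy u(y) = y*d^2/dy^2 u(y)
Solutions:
 u(y) = C1 + C2*y^(1 - sqrt(3))


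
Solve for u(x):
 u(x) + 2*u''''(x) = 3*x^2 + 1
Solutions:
 u(x) = 3*x^2 + (C1*sin(2^(1/4)*x/2) + C2*cos(2^(1/4)*x/2))*exp(-2^(1/4)*x/2) + (C3*sin(2^(1/4)*x/2) + C4*cos(2^(1/4)*x/2))*exp(2^(1/4)*x/2) + 1


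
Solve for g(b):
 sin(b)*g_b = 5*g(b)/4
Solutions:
 g(b) = C1*(cos(b) - 1)^(5/8)/(cos(b) + 1)^(5/8)


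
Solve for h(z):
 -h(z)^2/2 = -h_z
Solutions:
 h(z) = -2/(C1 + z)


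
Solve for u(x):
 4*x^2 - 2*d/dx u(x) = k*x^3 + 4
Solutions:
 u(x) = C1 - k*x^4/8 + 2*x^3/3 - 2*x


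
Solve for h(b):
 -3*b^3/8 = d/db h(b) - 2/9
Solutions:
 h(b) = C1 - 3*b^4/32 + 2*b/9


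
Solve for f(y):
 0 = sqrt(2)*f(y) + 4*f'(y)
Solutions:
 f(y) = C1*exp(-sqrt(2)*y/4)


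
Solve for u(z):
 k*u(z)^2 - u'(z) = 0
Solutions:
 u(z) = -1/(C1 + k*z)


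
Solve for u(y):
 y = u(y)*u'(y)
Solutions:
 u(y) = -sqrt(C1 + y^2)
 u(y) = sqrt(C1 + y^2)


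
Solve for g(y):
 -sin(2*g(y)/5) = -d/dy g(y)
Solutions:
 -y + 5*log(cos(2*g(y)/5) - 1)/4 - 5*log(cos(2*g(y)/5) + 1)/4 = C1


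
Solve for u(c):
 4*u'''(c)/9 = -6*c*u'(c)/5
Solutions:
 u(c) = C1 + Integral(C2*airyai(-3*10^(2/3)*c/10) + C3*airybi(-3*10^(2/3)*c/10), c)


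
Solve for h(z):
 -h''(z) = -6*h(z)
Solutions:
 h(z) = C1*exp(-sqrt(6)*z) + C2*exp(sqrt(6)*z)


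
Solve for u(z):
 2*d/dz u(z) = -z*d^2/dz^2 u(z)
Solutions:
 u(z) = C1 + C2/z


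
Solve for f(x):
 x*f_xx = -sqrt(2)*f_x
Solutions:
 f(x) = C1 + C2*x^(1 - sqrt(2))


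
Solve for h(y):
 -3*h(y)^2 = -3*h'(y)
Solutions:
 h(y) = -1/(C1 + y)


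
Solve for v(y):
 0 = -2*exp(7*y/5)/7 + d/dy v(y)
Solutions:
 v(y) = C1 + 10*exp(7*y/5)/49


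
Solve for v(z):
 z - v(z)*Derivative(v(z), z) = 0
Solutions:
 v(z) = -sqrt(C1 + z^2)
 v(z) = sqrt(C1 + z^2)


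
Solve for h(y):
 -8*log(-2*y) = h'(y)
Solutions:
 h(y) = C1 - 8*y*log(-y) + 8*y*(1 - log(2))


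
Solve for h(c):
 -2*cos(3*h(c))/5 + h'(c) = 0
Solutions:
 -2*c/5 - log(sin(3*h(c)) - 1)/6 + log(sin(3*h(c)) + 1)/6 = C1


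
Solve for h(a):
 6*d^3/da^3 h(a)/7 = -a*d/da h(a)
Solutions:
 h(a) = C1 + Integral(C2*airyai(-6^(2/3)*7^(1/3)*a/6) + C3*airybi(-6^(2/3)*7^(1/3)*a/6), a)


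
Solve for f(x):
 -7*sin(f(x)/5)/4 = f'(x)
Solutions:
 7*x/4 + 5*log(cos(f(x)/5) - 1)/2 - 5*log(cos(f(x)/5) + 1)/2 = C1


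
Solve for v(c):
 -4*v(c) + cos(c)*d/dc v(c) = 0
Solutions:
 v(c) = C1*(sin(c)^2 + 2*sin(c) + 1)/(sin(c)^2 - 2*sin(c) + 1)


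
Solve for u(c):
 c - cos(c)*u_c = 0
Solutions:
 u(c) = C1 + Integral(c/cos(c), c)


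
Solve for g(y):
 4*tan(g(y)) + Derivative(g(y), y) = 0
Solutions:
 g(y) = pi - asin(C1*exp(-4*y))
 g(y) = asin(C1*exp(-4*y))


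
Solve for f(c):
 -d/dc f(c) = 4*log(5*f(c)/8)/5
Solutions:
 -5*Integral(1/(-log(_y) - log(5) + 3*log(2)), (_y, f(c)))/4 = C1 - c


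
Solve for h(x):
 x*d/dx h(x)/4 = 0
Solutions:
 h(x) = C1


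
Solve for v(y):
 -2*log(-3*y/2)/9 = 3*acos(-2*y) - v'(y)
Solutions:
 v(y) = C1 + 2*y*log(-y)/9 + 3*y*acos(-2*y) - 2*y/9 - 2*y*log(2)/9 + 2*y*log(3)/9 + 3*sqrt(1 - 4*y^2)/2


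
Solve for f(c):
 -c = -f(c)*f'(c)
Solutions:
 f(c) = -sqrt(C1 + c^2)
 f(c) = sqrt(C1 + c^2)


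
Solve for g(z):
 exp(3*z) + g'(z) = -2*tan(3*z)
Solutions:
 g(z) = C1 - exp(3*z)/3 + 2*log(cos(3*z))/3


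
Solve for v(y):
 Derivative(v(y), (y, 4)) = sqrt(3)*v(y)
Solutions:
 v(y) = C1*exp(-3^(1/8)*y) + C2*exp(3^(1/8)*y) + C3*sin(3^(1/8)*y) + C4*cos(3^(1/8)*y)


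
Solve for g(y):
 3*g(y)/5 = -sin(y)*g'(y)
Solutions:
 g(y) = C1*(cos(y) + 1)^(3/10)/(cos(y) - 1)^(3/10)


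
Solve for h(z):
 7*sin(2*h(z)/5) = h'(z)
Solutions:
 -7*z + 5*log(cos(2*h(z)/5) - 1)/4 - 5*log(cos(2*h(z)/5) + 1)/4 = C1


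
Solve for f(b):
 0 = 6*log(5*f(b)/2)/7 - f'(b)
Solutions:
 7*Integral(1/(-log(_y) - log(5) + log(2)), (_y, f(b)))/6 = C1 - b


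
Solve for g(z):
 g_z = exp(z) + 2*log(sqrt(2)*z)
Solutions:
 g(z) = C1 + 2*z*log(z) + z*(-2 + log(2)) + exp(z)


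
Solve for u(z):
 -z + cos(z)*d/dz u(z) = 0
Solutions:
 u(z) = C1 + Integral(z/cos(z), z)


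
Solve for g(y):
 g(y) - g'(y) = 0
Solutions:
 g(y) = C1*exp(y)


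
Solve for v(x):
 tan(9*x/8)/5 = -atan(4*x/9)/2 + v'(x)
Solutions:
 v(x) = C1 + x*atan(4*x/9)/2 - 9*log(16*x^2 + 81)/16 - 8*log(cos(9*x/8))/45


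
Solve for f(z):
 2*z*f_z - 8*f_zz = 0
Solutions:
 f(z) = C1 + C2*erfi(sqrt(2)*z/4)


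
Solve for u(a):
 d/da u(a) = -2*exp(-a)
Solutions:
 u(a) = C1 + 2*exp(-a)


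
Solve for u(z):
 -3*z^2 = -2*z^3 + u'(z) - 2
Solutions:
 u(z) = C1 + z^4/2 - z^3 + 2*z


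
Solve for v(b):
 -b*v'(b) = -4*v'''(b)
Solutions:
 v(b) = C1 + Integral(C2*airyai(2^(1/3)*b/2) + C3*airybi(2^(1/3)*b/2), b)


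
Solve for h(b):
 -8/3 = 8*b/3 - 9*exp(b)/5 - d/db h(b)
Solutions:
 h(b) = C1 + 4*b^2/3 + 8*b/3 - 9*exp(b)/5


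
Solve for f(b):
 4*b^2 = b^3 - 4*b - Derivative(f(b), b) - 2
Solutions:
 f(b) = C1 + b^4/4 - 4*b^3/3 - 2*b^2 - 2*b


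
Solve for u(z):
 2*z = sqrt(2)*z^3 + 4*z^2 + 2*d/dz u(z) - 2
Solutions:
 u(z) = C1 - sqrt(2)*z^4/8 - 2*z^3/3 + z^2/2 + z


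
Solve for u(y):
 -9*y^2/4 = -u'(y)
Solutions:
 u(y) = C1 + 3*y^3/4


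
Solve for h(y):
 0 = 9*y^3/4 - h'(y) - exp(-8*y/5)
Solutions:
 h(y) = C1 + 9*y^4/16 + 5*exp(-8*y/5)/8


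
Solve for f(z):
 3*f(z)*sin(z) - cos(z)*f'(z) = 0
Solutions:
 f(z) = C1/cos(z)^3


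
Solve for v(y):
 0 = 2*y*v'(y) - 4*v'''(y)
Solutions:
 v(y) = C1 + Integral(C2*airyai(2^(2/3)*y/2) + C3*airybi(2^(2/3)*y/2), y)


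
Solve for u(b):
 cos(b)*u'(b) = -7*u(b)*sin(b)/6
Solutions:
 u(b) = C1*cos(b)^(7/6)


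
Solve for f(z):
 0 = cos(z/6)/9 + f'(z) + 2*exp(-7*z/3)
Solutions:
 f(z) = C1 - 2*sin(z/6)/3 + 6*exp(-7*z/3)/7


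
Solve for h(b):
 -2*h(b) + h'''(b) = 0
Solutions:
 h(b) = C3*exp(2^(1/3)*b) + (C1*sin(2^(1/3)*sqrt(3)*b/2) + C2*cos(2^(1/3)*sqrt(3)*b/2))*exp(-2^(1/3)*b/2)


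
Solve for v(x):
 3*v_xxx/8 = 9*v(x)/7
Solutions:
 v(x) = C3*exp(2*3^(1/3)*7^(2/3)*x/7) + (C1*sin(3^(5/6)*7^(2/3)*x/7) + C2*cos(3^(5/6)*7^(2/3)*x/7))*exp(-3^(1/3)*7^(2/3)*x/7)


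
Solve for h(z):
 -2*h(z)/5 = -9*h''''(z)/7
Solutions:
 h(z) = C1*exp(-14^(1/4)*sqrt(3)*5^(3/4)*z/15) + C2*exp(14^(1/4)*sqrt(3)*5^(3/4)*z/15) + C3*sin(14^(1/4)*sqrt(3)*5^(3/4)*z/15) + C4*cos(14^(1/4)*sqrt(3)*5^(3/4)*z/15)


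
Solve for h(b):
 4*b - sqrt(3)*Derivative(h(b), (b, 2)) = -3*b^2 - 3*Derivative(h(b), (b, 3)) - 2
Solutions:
 h(b) = C1 + C2*b + C3*exp(sqrt(3)*b/3) + sqrt(3)*b^4/12 + b^3*(2*sqrt(3)/9 + 1) + b^2*(2 + 10*sqrt(3)/3)


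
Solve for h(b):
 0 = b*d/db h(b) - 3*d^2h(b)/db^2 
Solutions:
 h(b) = C1 + C2*erfi(sqrt(6)*b/6)


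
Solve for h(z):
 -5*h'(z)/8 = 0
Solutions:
 h(z) = C1


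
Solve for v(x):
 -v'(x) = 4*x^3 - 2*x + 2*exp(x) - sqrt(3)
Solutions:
 v(x) = C1 - x^4 + x^2 + sqrt(3)*x - 2*exp(x)


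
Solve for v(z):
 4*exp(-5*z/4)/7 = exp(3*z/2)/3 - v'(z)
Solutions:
 v(z) = C1 + 2*exp(3*z/2)/9 + 16*exp(-5*z/4)/35


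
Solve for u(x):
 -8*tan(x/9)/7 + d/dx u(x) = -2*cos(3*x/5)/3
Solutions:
 u(x) = C1 - 72*log(cos(x/9))/7 - 10*sin(3*x/5)/9


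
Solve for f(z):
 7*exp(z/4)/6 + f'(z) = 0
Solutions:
 f(z) = C1 - 14*exp(z/4)/3


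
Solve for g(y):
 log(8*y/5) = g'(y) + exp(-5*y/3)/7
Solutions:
 g(y) = C1 + y*log(y) + y*(-log(5) - 1 + 3*log(2)) + 3*exp(-5*y/3)/35


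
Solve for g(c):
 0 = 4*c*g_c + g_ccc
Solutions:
 g(c) = C1 + Integral(C2*airyai(-2^(2/3)*c) + C3*airybi(-2^(2/3)*c), c)


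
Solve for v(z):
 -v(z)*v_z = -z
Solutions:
 v(z) = -sqrt(C1 + z^2)
 v(z) = sqrt(C1 + z^2)


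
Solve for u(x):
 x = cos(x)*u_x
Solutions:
 u(x) = C1 + Integral(x/cos(x), x)


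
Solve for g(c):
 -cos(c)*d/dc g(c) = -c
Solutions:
 g(c) = C1 + Integral(c/cos(c), c)


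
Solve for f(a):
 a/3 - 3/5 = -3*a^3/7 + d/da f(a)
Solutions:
 f(a) = C1 + 3*a^4/28 + a^2/6 - 3*a/5


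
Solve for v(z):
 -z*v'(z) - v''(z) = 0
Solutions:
 v(z) = C1 + C2*erf(sqrt(2)*z/2)


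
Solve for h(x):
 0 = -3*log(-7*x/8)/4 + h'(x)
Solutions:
 h(x) = C1 + 3*x*log(-x)/4 + 3*x*(-3*log(2) - 1 + log(7))/4


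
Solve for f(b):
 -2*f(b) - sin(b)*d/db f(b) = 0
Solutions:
 f(b) = C1*(cos(b) + 1)/(cos(b) - 1)


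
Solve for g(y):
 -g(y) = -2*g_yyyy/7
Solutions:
 g(y) = C1*exp(-2^(3/4)*7^(1/4)*y/2) + C2*exp(2^(3/4)*7^(1/4)*y/2) + C3*sin(2^(3/4)*7^(1/4)*y/2) + C4*cos(2^(3/4)*7^(1/4)*y/2)


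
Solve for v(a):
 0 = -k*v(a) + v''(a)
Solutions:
 v(a) = C1*exp(-a*sqrt(k)) + C2*exp(a*sqrt(k))


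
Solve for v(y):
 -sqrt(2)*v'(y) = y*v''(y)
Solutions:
 v(y) = C1 + C2*y^(1 - sqrt(2))


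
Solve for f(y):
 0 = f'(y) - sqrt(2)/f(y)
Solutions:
 f(y) = -sqrt(C1 + 2*sqrt(2)*y)
 f(y) = sqrt(C1 + 2*sqrt(2)*y)


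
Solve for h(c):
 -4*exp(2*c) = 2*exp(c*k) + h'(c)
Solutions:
 h(c) = C1 - 2*exp(2*c) - 2*exp(c*k)/k


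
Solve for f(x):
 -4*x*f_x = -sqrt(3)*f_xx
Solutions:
 f(x) = C1 + C2*erfi(sqrt(2)*3^(3/4)*x/3)


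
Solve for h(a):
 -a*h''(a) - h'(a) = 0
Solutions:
 h(a) = C1 + C2*log(a)


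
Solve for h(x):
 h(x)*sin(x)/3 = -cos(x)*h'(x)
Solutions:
 h(x) = C1*cos(x)^(1/3)


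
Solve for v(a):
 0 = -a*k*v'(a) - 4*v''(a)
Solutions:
 v(a) = Piecewise((-sqrt(2)*sqrt(pi)*C1*erf(sqrt(2)*a*sqrt(k)/4)/sqrt(k) - C2, (k > 0) | (k < 0)), (-C1*a - C2, True))


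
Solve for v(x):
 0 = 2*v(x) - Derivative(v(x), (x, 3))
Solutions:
 v(x) = C3*exp(2^(1/3)*x) + (C1*sin(2^(1/3)*sqrt(3)*x/2) + C2*cos(2^(1/3)*sqrt(3)*x/2))*exp(-2^(1/3)*x/2)


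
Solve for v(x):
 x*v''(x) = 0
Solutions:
 v(x) = C1 + C2*x


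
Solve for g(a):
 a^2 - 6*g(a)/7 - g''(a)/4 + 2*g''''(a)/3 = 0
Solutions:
 g(a) = C1*exp(-sqrt(21)*a*sqrt(7 + sqrt(1841))/28) + C2*exp(sqrt(21)*a*sqrt(7 + sqrt(1841))/28) + C3*sin(sqrt(21)*a*sqrt(-7 + sqrt(1841))/28) + C4*cos(sqrt(21)*a*sqrt(-7 + sqrt(1841))/28) + 7*a^2/6 - 49/72


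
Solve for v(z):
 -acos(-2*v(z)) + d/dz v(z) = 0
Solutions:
 Integral(1/acos(-2*_y), (_y, v(z))) = C1 + z


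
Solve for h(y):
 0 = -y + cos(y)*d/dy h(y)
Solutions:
 h(y) = C1 + Integral(y/cos(y), y)


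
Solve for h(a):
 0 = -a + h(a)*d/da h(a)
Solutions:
 h(a) = -sqrt(C1 + a^2)
 h(a) = sqrt(C1 + a^2)


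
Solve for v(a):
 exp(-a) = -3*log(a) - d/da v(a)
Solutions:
 v(a) = C1 - 3*a*log(a) + 3*a + exp(-a)


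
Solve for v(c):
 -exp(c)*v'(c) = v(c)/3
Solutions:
 v(c) = C1*exp(exp(-c)/3)


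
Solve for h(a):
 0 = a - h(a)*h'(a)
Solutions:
 h(a) = -sqrt(C1 + a^2)
 h(a) = sqrt(C1 + a^2)


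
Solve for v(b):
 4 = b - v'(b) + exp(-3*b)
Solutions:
 v(b) = C1 + b^2/2 - 4*b - exp(-3*b)/3


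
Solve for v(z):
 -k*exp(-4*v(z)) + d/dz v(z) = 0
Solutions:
 v(z) = log(-I*(C1 + 4*k*z)^(1/4))
 v(z) = log(I*(C1 + 4*k*z)^(1/4))
 v(z) = log(-(C1 + 4*k*z)^(1/4))
 v(z) = log(C1 + 4*k*z)/4


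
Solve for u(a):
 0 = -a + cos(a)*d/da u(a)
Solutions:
 u(a) = C1 + Integral(a/cos(a), a)


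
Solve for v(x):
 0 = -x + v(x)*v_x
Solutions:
 v(x) = -sqrt(C1 + x^2)
 v(x) = sqrt(C1 + x^2)


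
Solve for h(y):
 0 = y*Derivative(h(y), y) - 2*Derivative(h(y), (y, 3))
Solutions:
 h(y) = C1 + Integral(C2*airyai(2^(2/3)*y/2) + C3*airybi(2^(2/3)*y/2), y)


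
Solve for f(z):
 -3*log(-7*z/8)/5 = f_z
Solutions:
 f(z) = C1 - 3*z*log(-z)/5 + 3*z*(-log(7) + 1 + 3*log(2))/5


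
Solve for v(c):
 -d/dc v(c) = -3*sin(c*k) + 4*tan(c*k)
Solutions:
 v(c) = C1 - 4*Piecewise((-log(cos(c*k))/k, Ne(k, 0)), (0, True)) + 3*Piecewise((-cos(c*k)/k, Ne(k, 0)), (0, True))


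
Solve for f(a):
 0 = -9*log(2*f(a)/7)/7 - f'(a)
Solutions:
 7*Integral(1/(log(_y) - log(7) + log(2)), (_y, f(a)))/9 = C1 - a


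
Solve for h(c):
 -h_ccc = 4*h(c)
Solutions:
 h(c) = C3*exp(-2^(2/3)*c) + (C1*sin(2^(2/3)*sqrt(3)*c/2) + C2*cos(2^(2/3)*sqrt(3)*c/2))*exp(2^(2/3)*c/2)


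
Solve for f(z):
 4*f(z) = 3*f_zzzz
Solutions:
 f(z) = C1*exp(-sqrt(2)*3^(3/4)*z/3) + C2*exp(sqrt(2)*3^(3/4)*z/3) + C3*sin(sqrt(2)*3^(3/4)*z/3) + C4*cos(sqrt(2)*3^(3/4)*z/3)


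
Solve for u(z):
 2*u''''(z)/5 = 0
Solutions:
 u(z) = C1 + C2*z + C3*z^2 + C4*z^3


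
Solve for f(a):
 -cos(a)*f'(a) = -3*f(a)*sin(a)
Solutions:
 f(a) = C1/cos(a)^3


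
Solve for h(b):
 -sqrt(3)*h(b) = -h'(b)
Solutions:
 h(b) = C1*exp(sqrt(3)*b)


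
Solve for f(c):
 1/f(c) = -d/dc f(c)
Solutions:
 f(c) = -sqrt(C1 - 2*c)
 f(c) = sqrt(C1 - 2*c)


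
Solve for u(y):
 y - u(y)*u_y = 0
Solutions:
 u(y) = -sqrt(C1 + y^2)
 u(y) = sqrt(C1 + y^2)


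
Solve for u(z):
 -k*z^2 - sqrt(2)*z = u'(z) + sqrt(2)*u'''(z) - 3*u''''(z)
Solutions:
 u(z) = C1 + C2*exp(z*(-2^(2/3)*(4*sqrt(2) + 243 + sqrt(-32 + (4*sqrt(2) + 243)^2))^(1/3) - 4*2^(1/3)/(4*sqrt(2) + 243 + sqrt(-32 + (4*sqrt(2) + 243)^2))^(1/3) + 4*sqrt(2))/36)*sin(2^(1/3)*sqrt(3)*z*(-2^(1/3)*(4*sqrt(2) + 243 + sqrt(-32 + (4*sqrt(2) + 243)^2))^(1/3) + 4/(4*sqrt(2) + 243 + sqrt(-32 + (4*sqrt(2) + 243)^2))^(1/3))/36) + C3*exp(z*(-2^(2/3)*(4*sqrt(2) + 243 + sqrt(-32 + (4*sqrt(2) + 243)^2))^(1/3) - 4*2^(1/3)/(4*sqrt(2) + 243 + sqrt(-32 + (4*sqrt(2) + 243)^2))^(1/3) + 4*sqrt(2))/36)*cos(2^(1/3)*sqrt(3)*z*(-2^(1/3)*(4*sqrt(2) + 243 + sqrt(-32 + (4*sqrt(2) + 243)^2))^(1/3) + 4/(4*sqrt(2) + 243 + sqrt(-32 + (4*sqrt(2) + 243)^2))^(1/3))/36) + C4*exp(z*(4*2^(1/3)/(4*sqrt(2) + 243 + sqrt(-32 + (4*sqrt(2) + 243)^2))^(1/3) + 2*sqrt(2) + 2^(2/3)*(4*sqrt(2) + 243 + sqrt(-32 + (4*sqrt(2) + 243)^2))^(1/3))/18) - k*z^3/3 + 2*sqrt(2)*k*z - sqrt(2)*z^2/2
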